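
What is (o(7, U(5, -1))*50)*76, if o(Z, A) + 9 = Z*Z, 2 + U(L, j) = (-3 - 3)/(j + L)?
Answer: 152000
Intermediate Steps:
U(L, j) = -2 - 6/(L + j) (U(L, j) = -2 + (-3 - 3)/(j + L) = -2 - 6/(L + j))
o(Z, A) = -9 + Z² (o(Z, A) = -9 + Z*Z = -9 + Z²)
(o(7, U(5, -1))*50)*76 = ((-9 + 7²)*50)*76 = ((-9 + 49)*50)*76 = (40*50)*76 = 2000*76 = 152000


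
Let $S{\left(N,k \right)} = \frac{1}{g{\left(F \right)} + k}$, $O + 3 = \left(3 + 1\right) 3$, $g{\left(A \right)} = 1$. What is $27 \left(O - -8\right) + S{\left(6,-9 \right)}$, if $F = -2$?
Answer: $\frac{3671}{8} \approx 458.88$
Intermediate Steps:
$O = 9$ ($O = -3 + \left(3 + 1\right) 3 = -3 + 4 \cdot 3 = -3 + 12 = 9$)
$S{\left(N,k \right)} = \frac{1}{1 + k}$
$27 \left(O - -8\right) + S{\left(6,-9 \right)} = 27 \left(9 - -8\right) + \frac{1}{1 - 9} = 27 \left(9 + 8\right) + \frac{1}{-8} = 27 \cdot 17 - \frac{1}{8} = 459 - \frac{1}{8} = \frac{3671}{8}$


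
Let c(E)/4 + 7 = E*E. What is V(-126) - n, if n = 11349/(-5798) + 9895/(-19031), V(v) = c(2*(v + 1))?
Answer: 2121739868105/8487826 ≈ 2.4997e+5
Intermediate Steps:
c(E) = -28 + 4*E**2 (c(E) = -28 + 4*(E*E) = -28 + 4*E**2)
V(v) = -28 + 4*(2 + 2*v)**2 (V(v) = -28 + 4*(2*(v + 1))**2 = -28 + 4*(2*(1 + v))**2 = -28 + 4*(2 + 2*v)**2)
n = -21027233/8487826 (n = 11349*(-1/5798) + 9895*(-1/19031) = -873/446 - 9895/19031 = -21027233/8487826 ≈ -2.4773)
V(-126) - n = (-28 + 16*(1 - 126)**2) - 1*(-21027233/8487826) = (-28 + 16*(-125)**2) + 21027233/8487826 = (-28 + 16*15625) + 21027233/8487826 = (-28 + 250000) + 21027233/8487826 = 249972 + 21027233/8487826 = 2121739868105/8487826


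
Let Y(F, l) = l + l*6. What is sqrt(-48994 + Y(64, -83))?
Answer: 5*I*sqrt(1983) ≈ 222.65*I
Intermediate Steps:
Y(F, l) = 7*l (Y(F, l) = l + 6*l = 7*l)
sqrt(-48994 + Y(64, -83)) = sqrt(-48994 + 7*(-83)) = sqrt(-48994 - 581) = sqrt(-49575) = 5*I*sqrt(1983)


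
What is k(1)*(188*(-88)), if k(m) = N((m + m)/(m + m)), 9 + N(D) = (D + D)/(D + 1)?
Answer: 132352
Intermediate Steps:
N(D) = -9 + 2*D/(1 + D) (N(D) = -9 + (D + D)/(D + 1) = -9 + (2*D)/(1 + D) = -9 + 2*D/(1 + D))
k(m) = -8 (k(m) = (-9 - 7*(m + m)/(m + m))/(1 + (m + m)/(m + m)) = (-9 - 7*2*m/(2*m))/(1 + (2*m)/((2*m))) = (-9 - 7*2*m*1/(2*m))/(1 + (2*m)*(1/(2*m))) = (-9 - 7*1)/(1 + 1) = (-9 - 7)/2 = (1/2)*(-16) = -8)
k(1)*(188*(-88)) = -1504*(-88) = -8*(-16544) = 132352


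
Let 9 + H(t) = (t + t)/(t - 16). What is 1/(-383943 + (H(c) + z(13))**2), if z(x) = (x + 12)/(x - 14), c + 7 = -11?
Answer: -289/110645927 ≈ -2.6119e-6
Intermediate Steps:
c = -18 (c = -7 - 11 = -18)
z(x) = (12 + x)/(-14 + x)
H(t) = -9 + 2*t/(-16 + t) (H(t) = -9 + (t + t)/(t - 16) = -9 + (2*t)/(-16 + t) = -9 + 2*t/(-16 + t))
1/(-383943 + (H(c) + z(13))**2) = 1/(-383943 + ((144 - 7*(-18))/(-16 - 18) + (12 + 13)/(-14 + 13))**2) = 1/(-383943 + ((144 + 126)/(-34) + 25/(-1))**2) = 1/(-383943 + (-1/34*270 - 1*25)**2) = 1/(-383943 + (-135/17 - 25)**2) = 1/(-383943 + (-560/17)**2) = 1/(-383943 + 313600/289) = 1/(-110645927/289) = -289/110645927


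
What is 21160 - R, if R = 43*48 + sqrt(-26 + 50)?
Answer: 19096 - 2*sqrt(6) ≈ 19091.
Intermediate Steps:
R = 2064 + 2*sqrt(6) (R = 2064 + sqrt(24) = 2064 + 2*sqrt(6) ≈ 2068.9)
21160 - R = 21160 - (2064 + 2*sqrt(6)) = 21160 + (-2064 - 2*sqrt(6)) = 19096 - 2*sqrt(6)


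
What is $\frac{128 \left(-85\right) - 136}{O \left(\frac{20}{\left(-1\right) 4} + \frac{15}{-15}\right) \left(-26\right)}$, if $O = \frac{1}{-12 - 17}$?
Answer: $\frac{26622}{13} \approx 2047.8$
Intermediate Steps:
$O = - \frac{1}{29}$ ($O = \frac{1}{-29} = - \frac{1}{29} \approx -0.034483$)
$\frac{128 \left(-85\right) - 136}{O \left(\frac{20}{\left(-1\right) 4} + \frac{15}{-15}\right) \left(-26\right)} = \frac{128 \left(-85\right) - 136}{- \frac{\frac{20}{\left(-1\right) 4} + \frac{15}{-15}}{29} \left(-26\right)} = \frac{-10880 - 136}{- \frac{\frac{20}{-4} + 15 \left(- \frac{1}{15}\right)}{29} \left(-26\right)} = - \frac{11016}{- \frac{20 \left(- \frac{1}{4}\right) - 1}{29} \left(-26\right)} = - \frac{11016}{- \frac{-5 - 1}{29} \left(-26\right)} = - \frac{11016}{\left(- \frac{1}{29}\right) \left(-6\right) \left(-26\right)} = - \frac{11016}{\frac{6}{29} \left(-26\right)} = - \frac{11016}{- \frac{156}{29}} = \left(-11016\right) \left(- \frac{29}{156}\right) = \frac{26622}{13}$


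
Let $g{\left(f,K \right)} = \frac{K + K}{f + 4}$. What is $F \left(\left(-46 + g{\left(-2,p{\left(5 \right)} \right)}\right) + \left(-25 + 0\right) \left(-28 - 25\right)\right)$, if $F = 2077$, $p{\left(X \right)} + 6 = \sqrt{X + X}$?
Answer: $2644021 + 2077 \sqrt{10} \approx 2.6506 \cdot 10^{6}$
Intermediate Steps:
$p{\left(X \right)} = -6 + \sqrt{2} \sqrt{X}$ ($p{\left(X \right)} = -6 + \sqrt{X + X} = -6 + \sqrt{2 X} = -6 + \sqrt{2} \sqrt{X}$)
$g{\left(f,K \right)} = \frac{2 K}{4 + f}$
$F \left(\left(-46 + g{\left(-2,p{\left(5 \right)} \right)}\right) + \left(-25 + 0\right) \left(-28 - 25\right)\right) = 2077 \left(\left(-46 + \frac{2 \left(-6 + \sqrt{2} \sqrt{5}\right)}{4 - 2}\right) + \left(-25 + 0\right) \left(-28 - 25\right)\right) = 2077 \left(\left(-46 + \frac{2 \left(-6 + \sqrt{10}\right)}{2}\right) - -1325\right) = 2077 \left(\left(-46 + 2 \left(-6 + \sqrt{10}\right) \frac{1}{2}\right) + 1325\right) = 2077 \left(\left(-46 - \left(6 - \sqrt{10}\right)\right) + 1325\right) = 2077 \left(\left(-52 + \sqrt{10}\right) + 1325\right) = 2077 \left(1273 + \sqrt{10}\right) = 2644021 + 2077 \sqrt{10}$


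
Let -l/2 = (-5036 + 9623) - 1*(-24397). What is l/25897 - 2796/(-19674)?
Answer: -178009070/84916263 ≈ -2.0963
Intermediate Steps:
l = -57968 (l = -2*((-5036 + 9623) - 1*(-24397)) = -2*(4587 + 24397) = -2*28984 = -57968)
l/25897 - 2796/(-19674) = -57968/25897 - 2796/(-19674) = -57968*1/25897 - 2796*(-1/19674) = -57968/25897 + 466/3279 = -178009070/84916263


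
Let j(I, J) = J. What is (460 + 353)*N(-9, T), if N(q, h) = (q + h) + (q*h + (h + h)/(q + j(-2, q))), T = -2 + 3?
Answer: -41734/3 ≈ -13911.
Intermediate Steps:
T = 1
N(q, h) = h + q + h*q + h/q (N(q, h) = (q + h) + (q*h + (h + h)/(q + q)) = (h + q) + (h*q + (2*h)/((2*q))) = (h + q) + (h*q + (2*h)*(1/(2*q))) = (h + q) + (h*q + h/q) = h + q + h*q + h/q)
(460 + 353)*N(-9, T) = (460 + 353)*(1 - 9 + 1*(-9) + 1/(-9)) = 813*(1 - 9 - 9 + 1*(-⅑)) = 813*(1 - 9 - 9 - ⅑) = 813*(-154/9) = -41734/3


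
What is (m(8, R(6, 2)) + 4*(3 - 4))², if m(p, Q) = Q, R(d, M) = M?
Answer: 4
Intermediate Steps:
(m(8, R(6, 2)) + 4*(3 - 4))² = (2 + 4*(3 - 4))² = (2 + 4*(-1))² = (2 - 4)² = (-2)² = 4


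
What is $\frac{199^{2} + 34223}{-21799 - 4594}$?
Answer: $- \frac{73824}{26393} \approx -2.7971$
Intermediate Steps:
$\frac{199^{2} + 34223}{-21799 - 4594} = \frac{39601 + 34223}{-26393} = 73824 \left(- \frac{1}{26393}\right) = - \frac{73824}{26393}$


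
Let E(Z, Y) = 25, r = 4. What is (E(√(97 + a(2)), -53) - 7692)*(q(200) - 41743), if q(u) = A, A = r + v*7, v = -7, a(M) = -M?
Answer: 320388596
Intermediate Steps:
A = -45 (A = 4 - 7*7 = 4 - 49 = -45)
q(u) = -45
(E(√(97 + a(2)), -53) - 7692)*(q(200) - 41743) = (25 - 7692)*(-45 - 41743) = -7667*(-41788) = 320388596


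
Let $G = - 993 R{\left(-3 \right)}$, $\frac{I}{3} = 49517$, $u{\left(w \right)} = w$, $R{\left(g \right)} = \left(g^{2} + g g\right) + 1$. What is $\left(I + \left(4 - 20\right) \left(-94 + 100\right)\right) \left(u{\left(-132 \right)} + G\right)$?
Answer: $-2820496545$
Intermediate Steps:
$R{\left(g \right)} = 1 + 2 g^{2}$ ($R{\left(g \right)} = \left(g^{2} + g^{2}\right) + 1 = 2 g^{2} + 1 = 1 + 2 g^{2}$)
$I = 148551$ ($I = 3 \cdot 49517 = 148551$)
$G = -18867$ ($G = - 993 \left(1 + 2 \left(-3\right)^{2}\right) = - 993 \left(1 + 2 \cdot 9\right) = - 993 \left(1 + 18\right) = \left(-993\right) 19 = -18867$)
$\left(I + \left(4 - 20\right) \left(-94 + 100\right)\right) \left(u{\left(-132 \right)} + G\right) = \left(148551 + \left(4 - 20\right) \left(-94 + 100\right)\right) \left(-132 - 18867\right) = \left(148551 + \left(4 - 20\right) 6\right) \left(-18999\right) = \left(148551 - 96\right) \left(-18999\right) = 148455 \left(-18999\right) = -2820496545$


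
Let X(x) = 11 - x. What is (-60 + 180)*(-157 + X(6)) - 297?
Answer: -18537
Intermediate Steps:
(-60 + 180)*(-157 + X(6)) - 297 = (-60 + 180)*(-157 + (11 - 1*6)) - 297 = 120*(-157 + (11 - 6)) - 297 = 120*(-157 + 5) - 297 = 120*(-152) - 297 = -18240 - 297 = -18537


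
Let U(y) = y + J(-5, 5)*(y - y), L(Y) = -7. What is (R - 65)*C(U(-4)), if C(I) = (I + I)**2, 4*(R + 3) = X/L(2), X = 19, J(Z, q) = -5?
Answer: -30768/7 ≈ -4395.4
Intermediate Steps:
U(y) = y (U(y) = y - 5*(y - y) = y - 5*0 = y + 0 = y)
R = -103/28 (R = -3 + (19/(-7))/4 = -3 + (19*(-1/7))/4 = -3 + (1/4)*(-19/7) = -3 - 19/28 = -103/28 ≈ -3.6786)
C(I) = 4*I**2 (C(I) = (2*I)**2 = 4*I**2)
(R - 65)*C(U(-4)) = (-103/28 - 65)*(4*(-4)**2) = -1923*16/7 = -1923/28*64 = -30768/7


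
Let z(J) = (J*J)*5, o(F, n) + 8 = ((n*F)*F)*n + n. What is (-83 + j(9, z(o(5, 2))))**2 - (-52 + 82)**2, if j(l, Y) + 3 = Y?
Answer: 1944279936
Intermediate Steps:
o(F, n) = -8 + n + F**2*n**2 (o(F, n) = -8 + (((n*F)*F)*n + n) = -8 + (((F*n)*F)*n + n) = -8 + ((n*F**2)*n + n) = -8 + (F**2*n**2 + n) = -8 + (n + F**2*n**2) = -8 + n + F**2*n**2)
z(J) = 5*J**2 (z(J) = J**2*5 = 5*J**2)
j(l, Y) = -3 + Y
(-83 + j(9, z(o(5, 2))))**2 - (-52 + 82)**2 = (-83 + (-3 + 5*(-8 + 2 + 5**2*2**2)**2))**2 - (-52 + 82)**2 = (-83 + (-3 + 5*(-8 + 2 + 25*4)**2))**2 - 1*30**2 = (-83 + (-3 + 5*(-8 + 2 + 100)**2))**2 - 1*900 = (-83 + (-3 + 5*94**2))**2 - 900 = (-83 + (-3 + 5*8836))**2 - 900 = (-83 + (-3 + 44180))**2 - 900 = (-83 + 44177)**2 - 900 = 44094**2 - 900 = 1944280836 - 900 = 1944279936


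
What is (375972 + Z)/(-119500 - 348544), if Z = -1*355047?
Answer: -20925/468044 ≈ -0.044707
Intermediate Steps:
Z = -355047
(375972 + Z)/(-119500 - 348544) = (375972 - 355047)/(-119500 - 348544) = 20925/(-468044) = 20925*(-1/468044) = -20925/468044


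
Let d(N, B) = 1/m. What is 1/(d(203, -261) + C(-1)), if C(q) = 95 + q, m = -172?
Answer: 172/16167 ≈ 0.010639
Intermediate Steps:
d(N, B) = -1/172 (d(N, B) = 1/(-172) = -1/172)
1/(d(203, -261) + C(-1)) = 1/(-1/172 + (95 - 1)) = 1/(-1/172 + 94) = 1/(16167/172) = 172/16167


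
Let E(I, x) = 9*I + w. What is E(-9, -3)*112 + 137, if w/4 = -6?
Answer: -11623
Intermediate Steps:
w = -24 (w = 4*(-6) = -24)
E(I, x) = -24 + 9*I (E(I, x) = 9*I - 24 = -24 + 9*I)
E(-9, -3)*112 + 137 = (-24 + 9*(-9))*112 + 137 = (-24 - 81)*112 + 137 = -105*112 + 137 = -11760 + 137 = -11623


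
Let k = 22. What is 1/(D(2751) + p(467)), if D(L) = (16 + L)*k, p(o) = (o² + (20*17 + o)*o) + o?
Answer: 1/656299 ≈ 1.5237e-6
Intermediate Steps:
p(o) = o + o² + o*(340 + o) (p(o) = (o² + (340 + o)*o) + o = (o² + o*(340 + o)) + o = o + o² + o*(340 + o))
D(L) = 352 + 22*L (D(L) = (16 + L)*22 = 352 + 22*L)
1/(D(2751) + p(467)) = 1/((352 + 22*2751) + 467*(341 + 2*467)) = 1/((352 + 60522) + 467*(341 + 934)) = 1/(60874 + 467*1275) = 1/(60874 + 595425) = 1/656299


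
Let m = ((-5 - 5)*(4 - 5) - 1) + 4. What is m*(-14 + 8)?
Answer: -78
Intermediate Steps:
m = 13 (m = (-10*(-1) - 1) + 4 = (10 - 1) + 4 = 9 + 4 = 13)
m*(-14 + 8) = 13*(-14 + 8) = 13*(-6) = -78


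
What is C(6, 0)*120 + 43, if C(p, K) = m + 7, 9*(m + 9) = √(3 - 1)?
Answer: -197 + 40*√2/3 ≈ -178.14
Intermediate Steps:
m = -9 + √2/9 (m = -9 + √(3 - 1)/9 = -9 + √2/9 ≈ -8.8429)
C(p, K) = -2 + √2/9 (C(p, K) = (-9 + √2/9) + 7 = -2 + √2/9)
C(6, 0)*120 + 43 = (-2 + √2/9)*120 + 43 = (-240 + 40*√2/3) + 43 = -197 + 40*√2/3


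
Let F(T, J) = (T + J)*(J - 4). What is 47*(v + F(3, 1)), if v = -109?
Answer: -5687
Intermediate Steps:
F(T, J) = (-4 + J)*(J + T) (F(T, J) = (J + T)*(-4 + J) = (-4 + J)*(J + T))
47*(v + F(3, 1)) = 47*(-109 + (1**2 - 4*1 - 4*3 + 1*3)) = 47*(-109 + (1 - 4 - 12 + 3)) = 47*(-109 - 12) = 47*(-121) = -5687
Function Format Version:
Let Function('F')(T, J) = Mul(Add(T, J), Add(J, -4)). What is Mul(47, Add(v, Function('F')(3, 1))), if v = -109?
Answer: -5687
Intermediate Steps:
Function('F')(T, J) = Mul(Add(-4, J), Add(J, T)) (Function('F')(T, J) = Mul(Add(J, T), Add(-4, J)) = Mul(Add(-4, J), Add(J, T)))
Mul(47, Add(v, Function('F')(3, 1))) = Mul(47, Add(-109, Add(Pow(1, 2), Mul(-4, 1), Mul(-4, 3), Mul(1, 3)))) = Mul(47, Add(-109, Add(1, -4, -12, 3))) = Mul(47, Add(-109, -12)) = Mul(47, -121) = -5687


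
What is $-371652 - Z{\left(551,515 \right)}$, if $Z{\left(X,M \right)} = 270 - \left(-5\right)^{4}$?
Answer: $-371297$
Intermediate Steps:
$Z{\left(X,M \right)} = -355$ ($Z{\left(X,M \right)} = 270 - 625 = -355$)
$-371652 - Z{\left(551,515 \right)} = -371652 - -355 = -371652 + 355 = -371297$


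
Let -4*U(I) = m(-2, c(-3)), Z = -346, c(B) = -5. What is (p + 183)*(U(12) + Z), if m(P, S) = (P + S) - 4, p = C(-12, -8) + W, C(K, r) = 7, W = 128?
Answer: -218307/2 ≈ -1.0915e+5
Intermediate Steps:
p = 135 (p = 7 + 128 = 135)
m(P, S) = -4 + P + S
U(I) = 11/4 (U(I) = -(-4 - 2 - 5)/4 = -¼*(-11) = 11/4)
(p + 183)*(U(12) + Z) = (135 + 183)*(11/4 - 346) = 318*(-1373/4) = -218307/2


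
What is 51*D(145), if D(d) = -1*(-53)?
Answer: 2703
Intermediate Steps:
D(d) = 53
51*D(145) = 51*53 = 2703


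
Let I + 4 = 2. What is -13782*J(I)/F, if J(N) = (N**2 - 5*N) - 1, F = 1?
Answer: -179166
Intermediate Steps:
I = -2 (I = -4 + 2 = -2)
J(N) = -1 + N**2 - 5*N
-13782*J(I)/F = -13782*(-1 + (-2)**2 - 5*(-2))/1 = -13782*(-1 + 4 + 10) = -179166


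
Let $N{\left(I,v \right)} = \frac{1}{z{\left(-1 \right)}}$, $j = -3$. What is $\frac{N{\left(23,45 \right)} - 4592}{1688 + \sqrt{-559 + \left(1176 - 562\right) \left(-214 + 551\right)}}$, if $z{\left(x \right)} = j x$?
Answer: $- \frac{4650440}{1585791} + \frac{2755 \sqrt{206359}}{1585791} \approx -2.1434$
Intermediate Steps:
$z{\left(x \right)} = - 3 x$
$N{\left(I,v \right)} = \frac{1}{3}$ ($N{\left(I,v \right)} = \frac{1}{\left(-3\right) \left(-1\right)} = \frac{1}{3}$)
$\frac{N{\left(23,45 \right)} - 4592}{1688 + \sqrt{-559 + \left(1176 - 562\right) \left(-214 + 551\right)}} = \frac{\frac{1}{3} - 4592}{1688 + \sqrt{-559 + \left(1176 - 562\right) \left(-214 + 551\right)}} = - \frac{13775}{3 \left(1688 + \sqrt{-559 + 614 \cdot 337}\right)} = - \frac{13775}{3 \left(1688 + \sqrt{-559 + 206918}\right)} = - \frac{13775}{3 \left(1688 + \sqrt{206359}\right)}$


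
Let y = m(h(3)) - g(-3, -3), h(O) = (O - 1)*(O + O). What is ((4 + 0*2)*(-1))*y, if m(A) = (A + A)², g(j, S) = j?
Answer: -2316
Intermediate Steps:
h(O) = 2*O*(-1 + O) (h(O) = (-1 + O)*(2*O) = 2*O*(-1 + O))
m(A) = 4*A² (m(A) = (2*A)² = 4*A²)
y = 579 (y = 4*(2*3*(-1 + 3))² - 1*(-3) = 4*(2*3*2)² + 3 = 4*12² + 3 = 4*144 + 3 = 576 + 3 = 579)
((4 + 0*2)*(-1))*y = ((4 + 0*2)*(-1))*579 = ((4 + 0)*(-1))*579 = (4*(-1))*579 = -4*579 = -2316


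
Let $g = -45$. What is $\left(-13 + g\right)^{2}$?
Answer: $3364$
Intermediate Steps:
$\left(-13 + g\right)^{2} = \left(-13 - 45\right)^{2} = \left(-58\right)^{2} = 3364$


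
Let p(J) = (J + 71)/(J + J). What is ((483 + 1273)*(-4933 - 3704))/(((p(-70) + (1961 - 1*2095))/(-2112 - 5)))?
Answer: -61576282320/257 ≈ -2.3960e+8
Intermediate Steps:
p(J) = (71 + J)/(2*J) (p(J) = (71 + J)/((2*J)) = (71 + J)*(1/(2*J)) = (71 + J)/(2*J))
((483 + 1273)*(-4933 - 3704))/(((p(-70) + (1961 - 1*2095))/(-2112 - 5))) = ((483 + 1273)*(-4933 - 3704))/((((½)*(71 - 70)/(-70) + (1961 - 1*2095))/(-2112 - 5))) = (1756*(-8637))/((((½)*(-1/70)*1 + (1961 - 2095))/(-2117))) = -15166572*(-2117/(-1/140 - 134)) = -15166572/((-18761/140*(-1/2117))) = -15166572/257/4060 = -15166572*4060/257 = -61576282320/257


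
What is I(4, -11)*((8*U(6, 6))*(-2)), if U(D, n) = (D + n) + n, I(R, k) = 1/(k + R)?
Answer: 288/7 ≈ 41.143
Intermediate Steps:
I(R, k) = 1/(R + k)
U(D, n) = D + 2*n
I(4, -11)*((8*U(6, 6))*(-2)) = ((8*(6 + 2*6))*(-2))/(4 - 11) = ((8*(6 + 12))*(-2))/(-7) = -8*18*(-2)/7 = -144*(-2)/7 = -⅐*(-288) = 288/7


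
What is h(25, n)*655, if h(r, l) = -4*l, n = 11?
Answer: -28820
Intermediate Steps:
h(25, n)*655 = -4*11*655 = -44*655 = -28820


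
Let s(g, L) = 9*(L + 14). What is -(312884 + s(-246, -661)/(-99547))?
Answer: -31146669371/99547 ≈ -3.1288e+5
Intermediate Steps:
s(g, L) = 126 + 9*L (s(g, L) = 9*(14 + L) = 126 + 9*L)
-(312884 + s(-246, -661)/(-99547)) = -(312884 + (126 + 9*(-661))/(-99547)) = -(312884 + (126 - 5949)*(-1/99547)) = -(312884 - 5823*(-1/99547)) = -(312884 + 5823/99547) = -1*31146669371/99547 = -31146669371/99547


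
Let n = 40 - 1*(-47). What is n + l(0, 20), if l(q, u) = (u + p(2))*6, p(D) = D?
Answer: 219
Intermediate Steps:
l(q, u) = 12 + 6*u (l(q, u) = (u + 2)*6 = (2 + u)*6 = 12 + 6*u)
n = 87 (n = 40 + 47 = 87)
n + l(0, 20) = 87 + (12 + 6*20) = 87 + (12 + 120) = 87 + 132 = 219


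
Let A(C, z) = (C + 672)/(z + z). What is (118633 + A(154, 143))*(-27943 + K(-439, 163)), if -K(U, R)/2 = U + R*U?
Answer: 1968763393668/143 ≈ 1.3768e+10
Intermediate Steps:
A(C, z) = (672 + C)/(2*z) (A(C, z) = (672 + C)/((2*z)) = (672 + C)*(1/(2*z)) = (672 + C)/(2*z))
K(U, R) = -2*U - 2*R*U (K(U, R) = -2*(U + R*U) = -2*U - 2*R*U)
(118633 + A(154, 143))*(-27943 + K(-439, 163)) = (118633 + (½)*(672 + 154)/143)*(-27943 - 2*(-439)*(1 + 163)) = (118633 + (½)*(1/143)*826)*(-27943 - 2*(-439)*164) = (118633 + 413/143)*(-27943 + 143992) = (16964932/143)*116049 = 1968763393668/143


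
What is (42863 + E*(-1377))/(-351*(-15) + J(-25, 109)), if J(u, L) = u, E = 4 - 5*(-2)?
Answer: 4717/1048 ≈ 4.5010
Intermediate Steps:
E = 14 (E = 4 + 10 = 14)
(42863 + E*(-1377))/(-351*(-15) + J(-25, 109)) = (42863 + 14*(-1377))/(-351*(-15) - 25) = (42863 - 19278)/(5265 - 25) = 23585/5240 = 23585*(1/5240) = 4717/1048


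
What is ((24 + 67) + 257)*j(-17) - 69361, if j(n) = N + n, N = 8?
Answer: -72493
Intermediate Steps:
j(n) = 8 + n
((24 + 67) + 257)*j(-17) - 69361 = ((24 + 67) + 257)*(8 - 17) - 69361 = (91 + 257)*(-9) - 69361 = 348*(-9) - 69361 = -3132 - 69361 = -72493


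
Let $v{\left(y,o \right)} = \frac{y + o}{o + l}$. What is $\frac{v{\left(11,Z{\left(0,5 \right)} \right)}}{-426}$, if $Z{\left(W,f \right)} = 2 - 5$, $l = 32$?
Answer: $- \frac{4}{6177} \approx -0.00064756$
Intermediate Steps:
$Z{\left(W,f \right)} = -3$ ($Z{\left(W,f \right)} = 2 - 5 = -3$)
$v{\left(y,o \right)} = \frac{o + y}{32 + o}$ ($v{\left(y,o \right)} = \frac{y + o}{o + 32} = \frac{o + y}{32 + o}$)
$\frac{v{\left(11,Z{\left(0,5 \right)} \right)}}{-426} = \frac{\frac{1}{32 - 3} \left(-3 + 11\right)}{-426} = \frac{1}{29} \cdot 8 \left(- \frac{1}{426}\right) = \frac{8}{29} \left(- \frac{1}{426}\right) = - \frac{4}{6177}$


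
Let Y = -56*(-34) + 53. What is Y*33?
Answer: 64581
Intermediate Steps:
Y = 1957 (Y = 1904 + 53 = 1957)
Y*33 = 1957*33 = 64581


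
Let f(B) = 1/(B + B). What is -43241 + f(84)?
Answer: -7264487/168 ≈ -43241.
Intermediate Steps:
f(B) = 1/(2*B)
-43241 + f(84) = -43241 + (½)/84 = -43241 + (½)*(1/84) = -43241 + 1/168 = -7264487/168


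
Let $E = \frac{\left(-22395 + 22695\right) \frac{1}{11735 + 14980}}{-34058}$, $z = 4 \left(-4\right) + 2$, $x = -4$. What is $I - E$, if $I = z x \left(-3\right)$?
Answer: $- \frac{5095213022}{30328649} \approx -168.0$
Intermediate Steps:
$z = -14$ ($z = -16 + 2 = -14$)
$E = - \frac{10}{30328649}$ ($E = \frac{300}{26715} \left(- \frac{1}{34058}\right) = 300 \cdot \frac{1}{26715} \left(- \frac{1}{34058}\right) = \frac{20}{1781} \left(- \frac{1}{34058}\right) = - \frac{10}{30328649} \approx -3.2972 \cdot 10^{-7}$)
$I = -168$ ($I = \left(-14\right) \left(-4\right) \left(-3\right) = 56 \left(-3\right) = -168$)
$I - E = -168 - - \frac{10}{30328649} = -168 + \frac{10}{30328649} = - \frac{5095213022}{30328649}$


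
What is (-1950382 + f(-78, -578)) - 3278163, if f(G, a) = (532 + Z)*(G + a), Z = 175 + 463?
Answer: -5996065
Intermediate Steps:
Z = 638
f(G, a) = 1170*G + 1170*a (f(G, a) = (532 + 638)*(G + a) = 1170*(G + a) = 1170*G + 1170*a)
(-1950382 + f(-78, -578)) - 3278163 = (-1950382 + (1170*(-78) + 1170*(-578))) - 3278163 = (-1950382 + (-91260 - 676260)) - 3278163 = (-1950382 - 767520) - 3278163 = -2717902 - 3278163 = -5996065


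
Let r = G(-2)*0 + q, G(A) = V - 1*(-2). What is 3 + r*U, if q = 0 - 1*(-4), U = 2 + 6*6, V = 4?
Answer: 155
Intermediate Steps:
U = 38 (U = 2 + 36 = 38)
q = 4 (q = 0 + 4 = 4)
G(A) = 6 (G(A) = 4 - 1*(-2) = 4 + 2 = 6)
r = 4 (r = 6*0 + 4 = 0 + 4 = 4)
3 + r*U = 3 + 4*38 = 3 + 152 = 155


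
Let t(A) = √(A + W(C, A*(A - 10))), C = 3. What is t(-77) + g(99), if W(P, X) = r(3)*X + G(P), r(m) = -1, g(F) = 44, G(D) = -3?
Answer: 44 + I*√6779 ≈ 44.0 + 82.335*I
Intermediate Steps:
W(P, X) = -3 - X (W(P, X) = -X - 3 = -3 - X)
t(A) = √(-3 + A - A*(-10 + A)) (t(A) = √(A + (-3 - A*(A - 10))) = √(A + (-3 - A*(-10 + A))) = √(-3 + A - A*(-10 + A)))
t(-77) + g(99) = √(-3 - 77 - 1*(-77)*(-10 - 77)) + 44 = √(-3 - 77 - 1*(-77)*(-87)) + 44 = √(-3 - 77 - 6699) + 44 = √(-6779) + 44 = I*√6779 + 44 = 44 + I*√6779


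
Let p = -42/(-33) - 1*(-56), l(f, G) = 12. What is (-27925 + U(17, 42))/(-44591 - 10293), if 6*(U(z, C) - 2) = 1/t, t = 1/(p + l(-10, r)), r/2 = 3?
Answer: 153513/301862 ≈ 0.50855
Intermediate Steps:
r = 6 (r = 2*3 = 6)
p = 630/11 (p = -42*(-1/33) + 56 = 14/11 + 56 = 630/11 ≈ 57.273)
t = 11/762 (t = 1/(630/11 + 12) = 1/(762/11) = 11/762 ≈ 0.014436)
U(z, C) = 149/11 (U(z, C) = 2 + 1/(6*(11/762)) = 2 + (⅙)*(762/11) = 2 + 127/11 = 149/11)
(-27925 + U(17, 42))/(-44591 - 10293) = (-27925 + 149/11)/(-44591 - 10293) = -307026/11/(-54884) = -307026/11*(-1/54884) = 153513/301862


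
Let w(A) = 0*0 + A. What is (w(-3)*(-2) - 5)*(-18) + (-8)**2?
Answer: 46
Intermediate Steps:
w(A) = A (w(A) = 0 + A = A)
(w(-3)*(-2) - 5)*(-18) + (-8)**2 = (-3*(-2) - 5)*(-18) + (-8)**2 = (6 - 5)*(-18) + 64 = 1*(-18) + 64 = -18 + 64 = 46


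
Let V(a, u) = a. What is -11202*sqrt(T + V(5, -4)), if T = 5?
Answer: -11202*sqrt(10) ≈ -35424.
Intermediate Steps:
-11202*sqrt(T + V(5, -4)) = -11202*sqrt(5 + 5) = -11202*sqrt(10)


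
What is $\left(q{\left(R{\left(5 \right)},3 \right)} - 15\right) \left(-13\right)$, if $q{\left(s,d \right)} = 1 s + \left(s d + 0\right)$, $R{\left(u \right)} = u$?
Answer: $-65$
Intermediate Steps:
$q{\left(s,d \right)} = s + d s$ ($q{\left(s,d \right)} = s + \left(d s + 0\right) = s + d s$)
$\left(q{\left(R{\left(5 \right)},3 \right)} - 15\right) \left(-13\right) = \left(5 \left(1 + 3\right) - 15\right) \left(-13\right) = \left(5 \cdot 4 - 15\right) \left(-13\right) = \left(20 - 15\right) \left(-13\right) = 5 \left(-13\right) = -65$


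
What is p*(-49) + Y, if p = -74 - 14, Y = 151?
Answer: 4463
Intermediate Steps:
p = -88
p*(-49) + Y = -88*(-49) + 151 = 4312 + 151 = 4463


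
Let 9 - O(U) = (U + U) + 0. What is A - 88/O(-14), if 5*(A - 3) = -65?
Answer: -458/37 ≈ -12.378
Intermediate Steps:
A = -10 (A = 3 + (⅕)*(-65) = 3 - 13 = -10)
O(U) = 9 - 2*U (O(U) = 9 - ((U + U) + 0) = 9 - (2*U + 0) = 9 - 2*U)
A - 88/O(-14) = -10 - 88/(9 - 2*(-14)) = -10 - 88/(9 + 28) = -10 - 88/37 = -458/37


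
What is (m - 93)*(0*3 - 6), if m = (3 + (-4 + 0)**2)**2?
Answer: -1608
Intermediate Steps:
m = 361 (m = (3 + (-4)**2)**2 = (3 + 16)**2 = 19**2 = 361)
(m - 93)*(0*3 - 6) = (361 - 93)*(0*3 - 6) = 268*(0 - 6) = 268*(-6) = -1608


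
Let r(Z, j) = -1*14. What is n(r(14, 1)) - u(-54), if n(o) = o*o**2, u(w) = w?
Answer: -2690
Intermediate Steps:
r(Z, j) = -14
n(o) = o**3
n(r(14, 1)) - u(-54) = (-14)**3 - 1*(-54) = -2744 + 54 = -2690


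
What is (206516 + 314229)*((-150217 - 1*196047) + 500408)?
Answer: 80269717280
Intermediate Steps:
(206516 + 314229)*((-150217 - 1*196047) + 500408) = 520745*((-150217 - 196047) + 500408) = 520745*(-346264 + 500408) = 520745*154144 = 80269717280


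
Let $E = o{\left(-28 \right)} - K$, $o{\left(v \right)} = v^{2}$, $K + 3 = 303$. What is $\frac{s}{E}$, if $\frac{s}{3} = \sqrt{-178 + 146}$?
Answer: $\frac{3 i \sqrt{2}}{121} \approx 0.035063 i$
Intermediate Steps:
$K = 300$ ($K = -3 + 303 = 300$)
$E = 484$ ($E = \left(-28\right)^{2} - 300 = 784 - 300 = 484$)
$s = 12 i \sqrt{2}$ ($s = 3 \sqrt{-178 + 146} = 3 \sqrt{-32} = 3 \cdot 4 i \sqrt{2} = 12 i \sqrt{2} \approx 16.971 i$)
$\frac{s}{E} = \frac{12 i \sqrt{2}}{484} = \frac{3 i \sqrt{2}}{121}$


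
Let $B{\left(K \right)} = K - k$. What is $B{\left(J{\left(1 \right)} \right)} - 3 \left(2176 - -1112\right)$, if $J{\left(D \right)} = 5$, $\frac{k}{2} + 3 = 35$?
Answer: $-9923$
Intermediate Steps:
$k = 64$ ($k = -6 + 2 \cdot 35 = -6 + 70 = 64$)
$B{\left(K \right)} = -64 + K$ ($B{\left(K \right)} = K - 64 = -64 + K$)
$B{\left(J{\left(1 \right)} \right)} - 3 \left(2176 - -1112\right) = \left(-64 + 5\right) - 3 \left(2176 - -1112\right) = -59 - 3 \left(2176 + 1112\right) = -59 - 9864 = -9923$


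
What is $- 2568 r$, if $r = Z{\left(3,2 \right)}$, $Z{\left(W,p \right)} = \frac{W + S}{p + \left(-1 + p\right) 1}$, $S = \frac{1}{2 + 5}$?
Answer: $- \frac{18832}{7} \approx -2690.3$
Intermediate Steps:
$S = \frac{1}{7} \approx 0.14286$
$Z{\left(W,p \right)} = \frac{\frac{1}{7} + W}{-1 + 2 p}$ ($Z{\left(W,p \right)} = \frac{W + \frac{1}{7}}{p + \left(-1 + p\right) 1} = \frac{\frac{1}{7} + W}{p + \left(-1 + p\right)} = \frac{\frac{1}{7} + W}{-1 + 2 p}$)
$r = \frac{22}{21}$ ($r = \frac{1 + 7 \cdot 3}{7 \left(-1 + 2 \cdot 2\right)} = \frac{1 + 21}{7 \left(-1 + 4\right)} = \frac{1}{7} \cdot \frac{1}{3} \cdot 22 = \frac{22}{21} \approx 1.0476$)
$- 2568 r = \left(-2568\right) \frac{22}{21} = - \frac{18832}{7}$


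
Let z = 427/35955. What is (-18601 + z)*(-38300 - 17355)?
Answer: 7444396415168/7191 ≈ 1.0352e+9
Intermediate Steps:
z = 427/35955 (z = 427*(1/35955) = 427/35955 ≈ 0.011876)
(-18601 + z)*(-38300 - 17355) = (-18601 + 427/35955)*(-38300 - 17355) = -668798528/35955*(-55655) = 7444396415168/7191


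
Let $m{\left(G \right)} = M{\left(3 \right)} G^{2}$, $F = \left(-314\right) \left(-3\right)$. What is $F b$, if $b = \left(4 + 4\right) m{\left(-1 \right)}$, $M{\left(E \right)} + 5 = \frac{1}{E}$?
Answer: $-35168$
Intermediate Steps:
$F = 942$
$M{\left(E \right)} = -5 + \frac{1}{E}$
$m{\left(G \right)} = - \frac{14 G^{2}}{3}$ ($m{\left(G \right)} = \left(-5 + \frac{1}{3}\right) G^{2} = - \frac{14 G^{2}}{3}$)
$b = - \frac{112}{3}$ ($b = \left(4 + 4\right) \left(- \frac{14 \left(-1\right)^{2}}{3}\right) = 8 \left(\left(- \frac{14}{3}\right) 1\right) = 8 \left(- \frac{14}{3}\right) = - \frac{112}{3} \approx -37.333$)
$F b = 942 \left(- \frac{112}{3}\right) = -35168$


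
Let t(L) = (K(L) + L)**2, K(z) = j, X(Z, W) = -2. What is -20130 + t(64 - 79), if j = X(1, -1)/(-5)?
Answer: -497921/25 ≈ -19917.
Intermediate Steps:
j = 2/5 (j = -2/(-5) = -2*(-1/5) = 2/5 ≈ 0.40000)
K(z) = 2/5
t(L) = (2/5 + L)**2
-20130 + t(64 - 79) = -20130 + (2 + 5*(64 - 79))**2/25 = -20130 + (2 + 5*(-15))**2/25 = -20130 + (2 - 75)**2/25 = -20130 + (1/25)*(-73)**2 = -20130 + (1/25)*5329 = -20130 + 5329/25 = -497921/25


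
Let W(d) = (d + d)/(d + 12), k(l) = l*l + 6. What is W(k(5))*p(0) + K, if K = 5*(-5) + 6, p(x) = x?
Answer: -19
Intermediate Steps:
k(l) = 6 + l**2 (k(l) = l**2 + 6 = 6 + l**2)
W(d) = 2*d/(12 + d) (W(d) = (2*d)/(12 + d) = 2*d/(12 + d))
K = -19 (K = -25 + 6 = -19)
W(k(5))*p(0) + K = (2*(6 + 5**2)/(12 + (6 + 5**2)))*0 - 19 = (2*(6 + 25)/(12 + (6 + 25)))*0 - 19 = (2*31/(12 + 31))*0 - 19 = (2*31/43)*0 - 19 = (2*31*(1/43))*0 - 19 = (62/43)*0 - 19 = 0 - 19 = -19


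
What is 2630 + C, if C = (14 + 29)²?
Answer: 4479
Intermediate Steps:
C = 1849 (C = 43² = 1849)
2630 + C = 2630 + 1849 = 4479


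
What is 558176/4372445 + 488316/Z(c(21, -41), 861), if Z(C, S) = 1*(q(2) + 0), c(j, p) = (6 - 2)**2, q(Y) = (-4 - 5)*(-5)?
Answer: 142343998036/13117335 ≈ 10852.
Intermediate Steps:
q(Y) = 45 (q(Y) = -9*(-5) = 45)
c(j, p) = 16 (c(j, p) = 4**2 = 16)
Z(C, S) = 45 (Z(C, S) = 1*(45 + 0) = 1*45 = 45)
558176/4372445 + 488316/Z(c(21, -41), 861) = 558176/4372445 + 488316/45 = 558176*(1/4372445) + 488316*(1/45) = 558176/4372445 + 162772/15 = 142343998036/13117335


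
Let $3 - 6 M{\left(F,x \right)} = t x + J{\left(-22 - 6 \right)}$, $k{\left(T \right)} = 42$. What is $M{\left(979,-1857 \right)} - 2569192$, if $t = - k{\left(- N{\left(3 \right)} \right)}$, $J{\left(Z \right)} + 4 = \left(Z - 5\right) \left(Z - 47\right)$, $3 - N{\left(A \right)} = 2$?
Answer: $- \frac{7747807}{3} \approx -2.5826 \cdot 10^{6}$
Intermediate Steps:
$N{\left(A \right)} = 1$ ($N{\left(A \right)} = 3 - 2 = 1$)
$J{\left(Z \right)} = -4 + \left(-47 + Z\right) \left(-5 + Z\right)$ ($J{\left(Z \right)} = -4 + \left(Z - 5\right) \left(Z - 47\right) = -4 + \left(-5 + Z\right) \left(-47 + Z\right) = -4 + \left(-47 + Z\right) \left(-5 + Z\right)$)
$t = -42$ ($t = \left(-1\right) 42 = -42$)
$M{\left(F,x \right)} = - \frac{1234}{3} + 7 x$ ($M{\left(F,x \right)} = \frac{1}{2} - \frac{- 42 x + \left(231 + \left(-22 - 6\right)^{2} - 52 \left(-22 - 6\right)\right)}{6} = \frac{1}{2} - \frac{- 42 x + \left(231 + \left(-28\right)^{2} - -1456\right)}{6} = \frac{1}{2} - \frac{- 42 x + \left(231 + 784 + 1456\right)}{6} = \frac{1}{2} - \frac{- 42 x + 2471}{6} = \frac{1}{2} - \frac{2471 - 42 x}{6} = \frac{1}{2} + \left(- \frac{2471}{6} + 7 x\right) = - \frac{1234}{3} + 7 x$)
$M{\left(979,-1857 \right)} - 2569192 = \left(- \frac{1234}{3} + 7 \left(-1857\right)\right) - 2569192 = \left(- \frac{1234}{3} - 12999\right) - 2569192 = - \frac{40231}{3} - 2569192 = - \frac{7747807}{3}$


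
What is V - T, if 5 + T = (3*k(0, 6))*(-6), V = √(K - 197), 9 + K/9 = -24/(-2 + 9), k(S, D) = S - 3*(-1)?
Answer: 59 + I*√15134/7 ≈ 59.0 + 17.574*I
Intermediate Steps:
k(S, D) = 3 + S (k(S, D) = S + 3 = 3 + S)
K = -783/7 (K = -81 + 9*(-24/(-2 + 9)) = -81 + 9*(-24/7) = -81 - 216/7 = -783/7 ≈ -111.86)
V = I*√15134/7 (V = √(-783/7 - 197) = √(-2162/7) = I*√15134/7 ≈ 17.574*I)
T = -59 (T = -5 + (3*(3 + 0))*(-6) = -5 + (3*3)*(-6) = -5 + 9*(-6) = -5 - 54 = -59)
V - T = I*√15134/7 - 1*(-59) = I*√15134/7 + 59 = 59 + I*√15134/7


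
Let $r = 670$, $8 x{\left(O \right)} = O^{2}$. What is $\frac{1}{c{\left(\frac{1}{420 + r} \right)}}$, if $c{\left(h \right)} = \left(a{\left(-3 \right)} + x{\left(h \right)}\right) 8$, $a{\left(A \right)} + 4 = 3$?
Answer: $- \frac{1188100}{9504799} \approx -0.125$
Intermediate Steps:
$x{\left(O \right)} = \frac{O^{2}}{8}$
$a{\left(A \right)} = -1$ ($a{\left(A \right)} = -4 + 3 = -1$)
$c{\left(h \right)} = -8 + h^{2}$ ($c{\left(h \right)} = \left(-1 + \frac{h^{2}}{8}\right) 8 = -8 + h^{2}$)
$\frac{1}{c{\left(\frac{1}{420 + r} \right)}} = \frac{1}{-8 + \left(\frac{1}{420 + 670}\right)^{2}} = \frac{1}{-8 + \left(\frac{1}{1090}\right)^{2}} = \frac{1}{-8 + \frac{1}{1188100}} = \frac{1}{- \frac{9504799}{1188100}} = - \frac{1188100}{9504799}$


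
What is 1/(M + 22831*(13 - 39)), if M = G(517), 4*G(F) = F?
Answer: -4/2373907 ≈ -1.6850e-6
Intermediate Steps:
G(F) = F/4
M = 517/4 (M = (¼)*517 = 517/4 ≈ 129.25)
1/(M + 22831*(13 - 39)) = 1/(517/4 + 22831*(13 - 39)) = 1/(517/4 + 22831*(-26)) = 1/(517/4 - 593606) = 1/(-2373907/4) = -4/2373907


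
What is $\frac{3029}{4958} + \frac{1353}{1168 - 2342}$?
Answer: $- \frac{788032}{1455173} \approx -0.54154$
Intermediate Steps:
$\frac{3029}{4958} + \frac{1353}{1168 - 2342} = 3029 \cdot \frac{1}{4958} + \frac{1353}{1168 - 2342} = \frac{3029}{4958} + \frac{1353}{-1174} = \frac{3029}{4958} + 1353 \left(- \frac{1}{1174}\right) = \frac{3029}{4958} - \frac{1353}{1174} = - \frac{788032}{1455173}$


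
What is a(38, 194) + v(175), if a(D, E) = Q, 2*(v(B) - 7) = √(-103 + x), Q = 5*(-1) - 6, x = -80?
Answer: -4 + I*√183/2 ≈ -4.0 + 6.7639*I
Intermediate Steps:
Q = -11 (Q = -5 - 6 = -11)
v(B) = 7 + I*√183/2 (v(B) = 7 + √(-103 - 80)/2 = 7 + √(-183)/2 = 7 + (I*√183)/2 = 7 + I*√183/2)
a(D, E) = -11
a(38, 194) + v(175) = -11 + (7 + I*√183/2) = -4 + I*√183/2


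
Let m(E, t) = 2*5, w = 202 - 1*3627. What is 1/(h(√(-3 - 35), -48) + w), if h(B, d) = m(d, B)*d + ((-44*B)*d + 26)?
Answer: -431/20505257 - 704*I*√38/61515771 ≈ -2.1019e-5 - 7.0547e-5*I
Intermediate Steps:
w = -3425 (w = 202 - 3627 = -3425)
m(E, t) = 10
h(B, d) = 26 + 10*d - 44*B*d (h(B, d) = 10*d + ((-44*B)*d + 26) = 10*d + (-44*B*d + 26) = 10*d + (26 - 44*B*d) = 26 + 10*d - 44*B*d)
1/(h(√(-3 - 35), -48) + w) = 1/((26 + 10*(-48) - 44*√(-3 - 35)*(-48)) - 3425) = 1/((26 - 480 - 44*√(-38)*(-48)) - 3425) = 1/((26 - 480 - 44*I*√38*(-48)) - 3425) = 1/((26 - 480 + 2112*I*√38) - 3425) = 1/((-454 + 2112*I*√38) - 3425) = 1/(-3879 + 2112*I*√38)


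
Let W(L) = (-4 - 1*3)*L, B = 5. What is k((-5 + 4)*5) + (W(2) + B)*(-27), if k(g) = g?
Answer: 238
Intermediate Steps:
W(L) = -7*L (W(L) = (-4 - 3)*L = -7*L)
k((-5 + 4)*5) + (W(2) + B)*(-27) = (-5 + 4)*5 + (-7*2 + 5)*(-27) = -1*5 + (-14 + 5)*(-27) = -5 - 9*(-27) = -5 + 243 = 238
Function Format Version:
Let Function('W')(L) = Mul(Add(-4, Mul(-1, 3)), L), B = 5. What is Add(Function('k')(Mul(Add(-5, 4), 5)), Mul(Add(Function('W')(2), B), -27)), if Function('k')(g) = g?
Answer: 238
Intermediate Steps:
Function('W')(L) = Mul(-7, L) (Function('W')(L) = Mul(Add(-4, -3), L) = Mul(-7, L))
Add(Function('k')(Mul(Add(-5, 4), 5)), Mul(Add(Function('W')(2), B), -27)) = Add(Mul(Add(-5, 4), 5), Mul(Add(Mul(-7, 2), 5), -27)) = Add(Mul(-1, 5), Mul(Add(-14, 5), -27)) = Add(-5, Mul(-9, -27)) = Add(-5, 243) = 238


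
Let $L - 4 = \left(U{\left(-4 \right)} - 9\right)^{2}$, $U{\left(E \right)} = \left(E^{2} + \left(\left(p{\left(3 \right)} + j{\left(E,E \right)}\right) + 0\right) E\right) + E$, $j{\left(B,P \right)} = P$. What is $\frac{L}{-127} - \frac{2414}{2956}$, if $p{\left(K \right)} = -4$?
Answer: $- \frac{1969751}{187706} \approx -10.494$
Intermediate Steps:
$U{\left(E \right)} = E + E^{2} + E \left(-4 + E\right)$ ($U{\left(E \right)} = \left(E^{2} + \left(\left(-4 + E\right) + 0\right) E\right) + E = \left(E^{2} + \left(-4 + E\right) E\right) + E = \left(E^{2} + E \left(-4 + E\right)\right) + E = E + E^{2} + E \left(-4 + E\right)$)
$L = 1229$ ($L = 4 + \left(- 4 \left(-3 + 2 \left(-4\right)\right) - 9\right)^{2} = 4 + \left(- 4 \left(-3 - 8\right) - 9\right)^{2} = 4 + \left(\left(-4\right) \left(-11\right) - 9\right)^{2} = 4 + \left(44 - 9\right)^{2} = 4 + 35^{2} = 4 + 1225 = 1229$)
$\frac{L}{-127} - \frac{2414}{2956} = \frac{1229}{-127} - \frac{2414}{2956} = 1229 \left(- \frac{1}{127}\right) - \frac{1207}{1478} = - \frac{1229}{127} - \frac{1207}{1478} = - \frac{1969751}{187706}$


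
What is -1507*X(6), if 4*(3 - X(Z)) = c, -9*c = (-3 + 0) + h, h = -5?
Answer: -37675/9 ≈ -4186.1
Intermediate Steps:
c = 8/9 (c = -((-3 + 0) - 5)/9 = -(-3 - 5)/9 = -⅑*(-8) = 8/9 ≈ 0.88889)
X(Z) = 25/9 (X(Z) = 3 - ¼*8/9 = 3 - 2/9 = 25/9)
-1507*X(6) = -1507*25/9 = -37675/9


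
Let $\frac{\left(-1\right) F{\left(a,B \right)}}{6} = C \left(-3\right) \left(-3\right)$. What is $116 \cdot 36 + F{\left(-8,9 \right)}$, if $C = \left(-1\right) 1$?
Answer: $4230$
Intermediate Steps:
$C = -1$
$F{\left(a,B \right)} = 54$ ($F{\left(a,B \right)} = - 6 \left(-1\right) \left(-3\right) \left(-3\right) = - 6 \cdot 3 \left(-3\right) = \left(-6\right) \left(-9\right) = 54$)
$116 \cdot 36 + F{\left(-8,9 \right)} = 116 \cdot 36 + 54 = 4176 + 54 = 4230$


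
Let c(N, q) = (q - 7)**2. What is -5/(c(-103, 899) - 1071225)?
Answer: 5/275561 ≈ 1.8145e-5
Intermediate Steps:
c(N, q) = (-7 + q)**2
-5/(c(-103, 899) - 1071225) = -5/((-7 + 899)**2 - 1071225) = -5/(892**2 - 1071225) = -5/(795664 - 1071225) = -5/(-275561) = -5*(-1/275561) = 5/275561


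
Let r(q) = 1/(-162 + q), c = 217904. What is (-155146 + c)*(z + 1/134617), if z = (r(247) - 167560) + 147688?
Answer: -14270173377268204/11442445 ≈ -1.2471e+9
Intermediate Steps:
z = -1689119/85 (z = (1/(-162 + 247) - 167560) + 147688 = (1/85 - 167560) + 147688 = -14242599/85 + 147688 = -1689119/85 ≈ -19872.)
(-155146 + c)*(z + 1/134617) = (-155146 + 217904)*(-1689119/85 + 1/134617) = 62758*(-1689119/85 + 1/134617) = 62758*(-227384132338/11442445) = -14270173377268204/11442445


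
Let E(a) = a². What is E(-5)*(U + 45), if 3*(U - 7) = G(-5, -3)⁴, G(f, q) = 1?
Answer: 3925/3 ≈ 1308.3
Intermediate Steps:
U = 22/3 (U = 7 + (⅓)*1⁴ = 7 + (⅓)*1 = 7 + ⅓ = 22/3 ≈ 7.3333)
E(-5)*(U + 45) = (-5)²*(22/3 + 45) = 25*(157/3) = 3925/3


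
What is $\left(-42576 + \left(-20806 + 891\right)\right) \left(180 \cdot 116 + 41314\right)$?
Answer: $-3886565254$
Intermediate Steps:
$\left(-42576 + \left(-20806 + 891\right)\right) \left(180 \cdot 116 + 41314\right) = \left(-42576 - 19915\right) \left(20880 + 41314\right) = \left(-62491\right) 62194 = -3886565254$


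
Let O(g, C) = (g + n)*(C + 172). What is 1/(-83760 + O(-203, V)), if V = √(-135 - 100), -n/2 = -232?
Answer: -12956/508909953 - 29*I*√235/169636651 ≈ -2.5458e-5 - 2.6207e-6*I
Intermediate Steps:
n = 464 (n = -2*(-232) = 464)
V = I*√235 (V = √(-235) = I*√235 ≈ 15.33*I)
O(g, C) = (172 + C)*(464 + g) (O(g, C) = (g + 464)*(C + 172) = (464 + g)*(172 + C) = (172 + C)*(464 + g))
1/(-83760 + O(-203, V)) = 1/(-83760 + (79808 + 172*(-203) + 464*(I*√235) + (I*√235)*(-203))) = 1/(-83760 + (79808 - 34916 + 464*I*√235 - 203*I*√235)) = 1/(-83760 + (44892 + 261*I*√235)) = 1/(-38868 + 261*I*√235)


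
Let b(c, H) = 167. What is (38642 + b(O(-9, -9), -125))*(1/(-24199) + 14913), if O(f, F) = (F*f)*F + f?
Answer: 14005379733974/24199 ≈ 5.7876e+8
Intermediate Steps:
O(f, F) = f + f*F**2 (O(f, F) = f*F**2 + f = f + f*F**2)
(38642 + b(O(-9, -9), -125))*(1/(-24199) + 14913) = (38642 + 167)*(1/(-24199) + 14913) = 38809*(-1/24199 + 14913) = 38809*(360879686/24199) = 14005379733974/24199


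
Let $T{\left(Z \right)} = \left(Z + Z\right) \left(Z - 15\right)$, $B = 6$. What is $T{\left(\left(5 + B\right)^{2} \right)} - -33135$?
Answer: $58787$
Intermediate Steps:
$T{\left(Z \right)} = 2 Z \left(-15 + Z\right)$
$T{\left(\left(5 + B\right)^{2} \right)} - -33135 = 2 \left(5 + 6\right)^{2} \left(-15 + \left(5 + 6\right)^{2}\right) - -33135 = 2 \cdot 11^{2} \left(-15 + 11^{2}\right) + 33135 = 2 \cdot 121 \left(-15 + 121\right) + 33135 = 2 \cdot 121 \cdot 106 + 33135 = 25652 + 33135 = 58787$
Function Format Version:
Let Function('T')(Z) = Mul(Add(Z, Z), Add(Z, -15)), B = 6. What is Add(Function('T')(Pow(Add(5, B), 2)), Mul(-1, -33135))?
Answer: 58787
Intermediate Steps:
Function('T')(Z) = Mul(2, Z, Add(-15, Z)) (Function('T')(Z) = Mul(Mul(2, Z), Add(-15, Z)) = Mul(2, Z, Add(-15, Z)))
Add(Function('T')(Pow(Add(5, B), 2)), Mul(-1, -33135)) = Add(Mul(2, Pow(Add(5, 6), 2), Add(-15, Pow(Add(5, 6), 2))), Mul(-1, -33135)) = Add(Mul(2, Pow(11, 2), Add(-15, Pow(11, 2))), 33135) = Add(Mul(2, 121, Add(-15, 121)), 33135) = Add(Mul(2, 121, 106), 33135) = Add(25652, 33135) = 58787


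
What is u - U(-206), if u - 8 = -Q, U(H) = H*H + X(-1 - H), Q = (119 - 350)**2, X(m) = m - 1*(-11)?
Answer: -96005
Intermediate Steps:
X(m) = 11 + m (X(m) = m + 11 = 11 + m)
Q = 53361 (Q = (-231)**2 = 53361)
U(H) = 10 + H**2 - H (U(H) = H*H + (11 + (-1 - H)) = H**2 + (10 - H) = 10 + H**2 - H)
u = -53353 (u = 8 - 1*53361 = 8 - 53361 = -53353)
u - U(-206) = -53353 - (10 + (-206)**2 - 1*(-206)) = -53353 - (10 + 42436 + 206) = -53353 - 1*42652 = -53353 - 42652 = -96005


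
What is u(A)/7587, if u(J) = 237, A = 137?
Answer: 79/2529 ≈ 0.031238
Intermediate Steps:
u(A)/7587 = 237/7587 = 237*(1/7587) = 79/2529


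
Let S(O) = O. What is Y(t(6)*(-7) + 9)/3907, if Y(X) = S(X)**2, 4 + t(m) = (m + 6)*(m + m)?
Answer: 942841/3907 ≈ 241.32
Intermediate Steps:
t(m) = -4 + 2*m*(6 + m) (t(m) = -4 + (m + 6)*(m + m) = -4 + (6 + m)*(2*m) = -4 + 2*m*(6 + m))
Y(X) = X**2
Y(t(6)*(-7) + 9)/3907 = ((-4 + 2*6**2 + 12*6)*(-7) + 9)**2/3907 = ((-4 + 2*36 + 72)*(-7) + 9)**2*(1/3907) = ((-4 + 72 + 72)*(-7) + 9)**2*(1/3907) = (140*(-7) + 9)**2*(1/3907) = (-980 + 9)**2*(1/3907) = (-971)**2*(1/3907) = 942841*(1/3907) = 942841/3907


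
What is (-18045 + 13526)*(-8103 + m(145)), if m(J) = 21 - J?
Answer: 37177813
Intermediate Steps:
(-18045 + 13526)*(-8103 + m(145)) = (-18045 + 13526)*(-8103 + (21 - 1*145)) = -4519*(-8103 + (21 - 145)) = -4519*(-8103 - 124) = -4519*(-8227) = 37177813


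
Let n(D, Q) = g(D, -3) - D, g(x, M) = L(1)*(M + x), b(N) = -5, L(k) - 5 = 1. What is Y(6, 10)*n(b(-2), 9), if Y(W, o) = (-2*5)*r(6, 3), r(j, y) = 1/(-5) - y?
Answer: -1376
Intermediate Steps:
L(k) = 6 (L(k) = 5 + 1 = 6)
g(x, M) = 6*M + 6*x (g(x, M) = 6*(M + x) = 6*M + 6*x)
r(j, y) = -⅕ - y
n(D, Q) = -18 + 5*D (n(D, Q) = (6*(-3) + 6*D) - D = (-18 + 6*D) - D = -18 + 5*D)
Y(W, o) = 32 (Y(W, o) = (-2*5)*(-⅕ - 1*3) = -10*(-⅕ - 3) = -10*(-16/5) = 32)
Y(6, 10)*n(b(-2), 9) = 32*(-18 + 5*(-5)) = 32*(-18 - 25) = 32*(-43) = -1376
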